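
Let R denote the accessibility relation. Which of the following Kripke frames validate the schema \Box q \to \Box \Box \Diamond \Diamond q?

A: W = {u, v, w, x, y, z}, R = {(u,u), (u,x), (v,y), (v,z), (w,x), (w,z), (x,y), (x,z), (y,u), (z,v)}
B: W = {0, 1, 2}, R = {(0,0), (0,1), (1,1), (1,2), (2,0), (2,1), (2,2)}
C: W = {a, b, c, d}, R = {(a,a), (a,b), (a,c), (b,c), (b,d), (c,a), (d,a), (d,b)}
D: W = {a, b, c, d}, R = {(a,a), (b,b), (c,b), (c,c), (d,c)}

B

The schema corresponds to a generalized confluence (Geach) condition: \forall x \forall z (x R^2 z \to \exists w (xRw \wedge z R^2 w)).
A: fails — uR²z but no t with uRt and zR²t.
B: condition met.
C: fails — bR²b but no w with bRw and bR²w.
D: fails — dR²b but no w with dRw and bR²w.
Valid on: B.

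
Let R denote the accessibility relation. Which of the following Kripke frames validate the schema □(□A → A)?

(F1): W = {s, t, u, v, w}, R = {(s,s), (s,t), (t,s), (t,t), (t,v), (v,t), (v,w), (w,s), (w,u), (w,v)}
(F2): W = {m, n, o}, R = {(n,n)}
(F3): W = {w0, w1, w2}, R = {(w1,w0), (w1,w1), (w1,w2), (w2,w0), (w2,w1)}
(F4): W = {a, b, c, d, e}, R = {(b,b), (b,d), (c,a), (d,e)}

(F2)

This is the axiom for shift-reflexivity; its first-order frame correspondent is ∀x ∀y (Rxy → Ryy).
(F1): fails — Rtv but not Rvv.
(F2): satisfies the condition.
(F3): fails — Rw1w2 but not Rw2w2.
(F4): fails — Rde but not Ree.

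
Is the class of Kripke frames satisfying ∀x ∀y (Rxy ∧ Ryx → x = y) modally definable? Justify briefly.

Not definable by any modal formula

Any modally definable frame class is closed under surjective bounded morphisms.
The 4-cycle (worlds s,t,u,v with s→t→u→v→s) is antisymmetric. Sending even-indexed worlds to • and odd-indexed worlds to ∘ is a surjective bounded morphism onto the two-world frame with •↔∘, which is not antisymmetric.
So the class is not modally definable.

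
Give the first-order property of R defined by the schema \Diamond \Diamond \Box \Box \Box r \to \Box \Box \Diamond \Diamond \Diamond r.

This is a Sahlqvist (Geach-type) schema ◇^2□^3r → □^2◇^3r.
Minimal-valuation argument: fix x; take any y with xR^2y and any z with xR^2z. Set V(r) to the set of worlds R-reachable from y in exactly 3 steps. Then □^3r holds at y, so the antecedent holds at x; validity forces ◇^3r at z, giving a w with zR^3w and yR^3w.
First-order correspondent: \forall x \forall y \forall z ((x R^2 y \wedge x R^2 z) \to \exists w (y R^3 w \wedge z R^3 w)).

\forall x \forall y \forall z ((x R^2 y \wedge x R^2 z) \to \exists w (y R^3 w \wedge z R^3 w))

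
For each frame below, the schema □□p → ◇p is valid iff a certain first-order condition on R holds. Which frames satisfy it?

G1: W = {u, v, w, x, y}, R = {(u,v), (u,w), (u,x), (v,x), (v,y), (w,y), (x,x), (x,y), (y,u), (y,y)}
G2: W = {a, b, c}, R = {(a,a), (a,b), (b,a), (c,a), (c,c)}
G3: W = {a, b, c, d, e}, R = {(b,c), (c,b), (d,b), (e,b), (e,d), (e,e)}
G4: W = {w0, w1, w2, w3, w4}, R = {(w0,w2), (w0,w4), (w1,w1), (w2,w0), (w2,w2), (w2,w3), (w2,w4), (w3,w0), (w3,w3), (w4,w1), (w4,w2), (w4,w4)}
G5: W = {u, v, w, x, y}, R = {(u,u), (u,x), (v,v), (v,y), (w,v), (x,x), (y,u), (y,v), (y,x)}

This is the axiom for a generalized confluence (Geach) condition; its first-order frame correspondent is ∀x ∃w (xR²w ∧ xRw).
G1: condition met.
G2: condition met.
G3: fails — at a but no w with aR²w and aRw.
G4: condition met.
G5: condition met.

G1, G2, G4, G5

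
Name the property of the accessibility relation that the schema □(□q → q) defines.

Suppose □(□q→q) is valid. Take Rxy and set V(q)={w : Ryw}. Then at y, □q holds; since □(□q→q) at x, □q→q at y, so q at y, i.e. Ryy.
Conversely, on a frame with shift-reflexivity the schema holds at every world under every valuation.
Frame condition: ∀x ∀y (Rxy → Ryy).

Shift-reflexivity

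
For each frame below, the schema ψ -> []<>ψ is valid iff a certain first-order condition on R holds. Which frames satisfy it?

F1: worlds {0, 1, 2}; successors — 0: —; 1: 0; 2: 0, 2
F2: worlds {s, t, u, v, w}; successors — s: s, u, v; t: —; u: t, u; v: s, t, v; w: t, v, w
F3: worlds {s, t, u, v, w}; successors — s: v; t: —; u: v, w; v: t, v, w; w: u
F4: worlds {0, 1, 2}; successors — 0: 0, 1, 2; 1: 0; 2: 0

F4

This is the axiom for symmetry; its first-order frame correspondent is forall x forall y (Rxy -> Ryx).
F1: fails — R10 but not R01.
F2: fails — Rwt but not Rtw.
F3: fails — Ruv but not Rvu.
F4: ✓.
Valid on: F4.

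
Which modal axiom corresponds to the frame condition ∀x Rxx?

□ψ → ψ

The condition is reflexivity. The T schema □ψ → ψ defines it.
Suppose □ψ→ψ is valid. At any x set V(ψ)={w : Rxw}. Then □ψ holds at x, so ψ holds at x, i.e. Rxx.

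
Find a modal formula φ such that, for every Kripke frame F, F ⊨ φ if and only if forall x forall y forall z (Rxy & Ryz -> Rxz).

□s → □□s

This is transitivity; the standard corresponding axiom is 4: □s → □□s.
Suppose □s→□□s is valid. Take Rxy, Ryz and set V(s)={w : Rxw}. Then □s at x, so □□s at x, so □s at y, so s at z, i.e. Rxz.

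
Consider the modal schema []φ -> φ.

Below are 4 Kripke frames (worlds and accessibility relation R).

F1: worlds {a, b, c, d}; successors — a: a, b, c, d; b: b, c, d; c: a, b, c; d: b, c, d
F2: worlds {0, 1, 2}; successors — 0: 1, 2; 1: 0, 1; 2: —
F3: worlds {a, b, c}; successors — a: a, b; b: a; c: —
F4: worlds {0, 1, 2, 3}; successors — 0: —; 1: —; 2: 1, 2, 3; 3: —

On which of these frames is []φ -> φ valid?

The schema corresponds to reflexivity: forall x Rxx.
F1: condition met.
F2: fails — world 0 does not see itself.
F3: fails — world b does not see itself.
F4: fails — world 0 does not see itself.

F1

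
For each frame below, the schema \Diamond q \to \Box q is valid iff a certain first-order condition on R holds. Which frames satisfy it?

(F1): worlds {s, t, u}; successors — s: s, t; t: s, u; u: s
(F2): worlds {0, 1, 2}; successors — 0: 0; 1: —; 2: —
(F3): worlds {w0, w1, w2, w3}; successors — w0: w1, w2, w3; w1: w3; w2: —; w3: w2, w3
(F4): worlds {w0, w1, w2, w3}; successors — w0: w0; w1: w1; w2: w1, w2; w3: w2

(F2)

The schema corresponds to partial functionality: \forall x \forall y \forall z (Rxy \wedge Rxz \to y = z).
(F1): fails — s sees both s and t.
(F2): satisfies the condition.
(F3): fails — w0 sees both w1 and w2.
(F4): fails — w2 sees both w1 and w2.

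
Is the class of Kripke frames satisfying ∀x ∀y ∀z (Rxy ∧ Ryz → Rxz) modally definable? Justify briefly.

The condition is transitivity. A defining modal formula is □p → □□p.

Yes — defined by □p → □□p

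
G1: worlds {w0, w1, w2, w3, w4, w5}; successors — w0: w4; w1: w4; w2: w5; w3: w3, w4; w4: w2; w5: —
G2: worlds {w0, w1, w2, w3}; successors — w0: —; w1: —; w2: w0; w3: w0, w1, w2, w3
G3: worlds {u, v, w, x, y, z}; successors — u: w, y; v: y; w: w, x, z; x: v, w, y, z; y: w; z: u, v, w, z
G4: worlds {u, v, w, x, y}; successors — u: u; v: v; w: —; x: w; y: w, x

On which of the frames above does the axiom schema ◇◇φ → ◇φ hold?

This is the axiom for transitivity; its first-order frame correspondent is ∀x ∀y ∀z (Rxy ∧ Ryz → Rxz).
G1: fails — Rw0w4 and Rw4w2 but not Rw0w2.
G2: ✓.
G3: fails — Rxw and Rwx but not Rxx.
G4: ✓.

G2, G4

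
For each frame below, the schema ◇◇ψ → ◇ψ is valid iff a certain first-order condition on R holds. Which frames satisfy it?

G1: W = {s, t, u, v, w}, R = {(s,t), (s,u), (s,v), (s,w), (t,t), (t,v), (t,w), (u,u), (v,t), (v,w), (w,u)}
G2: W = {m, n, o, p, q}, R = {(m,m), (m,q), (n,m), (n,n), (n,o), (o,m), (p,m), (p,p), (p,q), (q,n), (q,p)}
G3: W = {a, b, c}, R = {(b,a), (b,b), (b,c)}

Frame correspondent (Sahlqvist): ∀x ∀y (xR²y → ∃w (y = w ∧ xRw)) — i.e. a generalized confluence (Geach) condition.
G1: fails — tR²u but no w* with u=w* and tRw*.
G2: fails — mR²n but no w with n=w and mRw.
G3: condition met.
Valid on: G3.

G3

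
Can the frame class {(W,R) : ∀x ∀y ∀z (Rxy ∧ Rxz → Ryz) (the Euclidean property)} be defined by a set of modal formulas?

The condition is the Euclidean property. A defining modal formula is ◇p → □◇p.
Suppose ◇p→□◇p is valid. Take Rxy, Rxz and set V(p)={y}. Then ◇p at x, so □◇p at x, so ◇p at z, so some w with Rzw has p; w=y, i.e. Rzy. By symmetry of the argument, Ryz.

Yes — defined by ◇p → □◇p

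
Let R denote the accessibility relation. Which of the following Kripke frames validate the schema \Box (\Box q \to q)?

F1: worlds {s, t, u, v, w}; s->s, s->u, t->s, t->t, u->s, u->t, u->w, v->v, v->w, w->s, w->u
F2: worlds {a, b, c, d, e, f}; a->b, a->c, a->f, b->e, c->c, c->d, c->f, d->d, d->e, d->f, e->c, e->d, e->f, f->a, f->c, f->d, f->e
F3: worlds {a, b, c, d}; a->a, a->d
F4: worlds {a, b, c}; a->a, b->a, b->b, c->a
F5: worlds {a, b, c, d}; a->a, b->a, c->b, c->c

F4

The schema corresponds to shift-reflexivity: \forall x \forall y (Rxy \to Ryy).
F1: fails — Ruw but not Rww.
F2: fails — Rde but not Ree.
F3: fails — Rad but not Rdd.
F4: condition met.
F5: fails — Rcb but not Rbb.
Valid on: F4.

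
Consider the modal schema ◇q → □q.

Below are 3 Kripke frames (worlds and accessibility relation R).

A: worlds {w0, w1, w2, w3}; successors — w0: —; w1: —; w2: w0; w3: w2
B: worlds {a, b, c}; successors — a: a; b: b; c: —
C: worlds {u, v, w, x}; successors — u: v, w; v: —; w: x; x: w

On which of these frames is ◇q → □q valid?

This is the axiom for partial functionality; its first-order frame correspondent is ∀x ∀y ∀z (Rxy ∧ Rxz → y = z).
A: ✓.
B: ✓.
C: fails — u sees both v and w.

A, B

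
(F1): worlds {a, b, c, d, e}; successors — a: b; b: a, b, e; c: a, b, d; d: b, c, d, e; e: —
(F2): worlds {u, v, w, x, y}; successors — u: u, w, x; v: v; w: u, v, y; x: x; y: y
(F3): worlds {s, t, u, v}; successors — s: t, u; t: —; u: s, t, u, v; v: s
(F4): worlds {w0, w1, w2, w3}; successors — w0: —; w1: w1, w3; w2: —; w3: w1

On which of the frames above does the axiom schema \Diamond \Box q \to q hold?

Frame correspondent (Sahlqvist): \forall x \forall y (Rxy \to Ryx) — i.e. symmetry.
(F1): fails — Rcb but not Rbc.
(F2): fails — Rux but not Rxu.
(F3): fails — Ruv but not Rvu.
(F4): satisfies the condition.

(F4)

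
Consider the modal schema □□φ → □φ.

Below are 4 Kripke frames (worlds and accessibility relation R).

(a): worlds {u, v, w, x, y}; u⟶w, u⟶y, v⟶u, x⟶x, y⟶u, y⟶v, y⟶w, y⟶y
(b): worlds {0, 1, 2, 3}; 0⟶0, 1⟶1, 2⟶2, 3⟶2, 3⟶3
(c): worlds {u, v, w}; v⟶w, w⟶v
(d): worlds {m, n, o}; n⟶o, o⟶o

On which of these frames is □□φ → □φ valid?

(b), (d)

The schema corresponds to density: ∀x ∀y (Rxy → ∃z (Rxz ∧ Rzy)).
(a): fails — Rvu but no z with Rvz and Rzu.
(b): holds.
(c): fails — Rwv but no z with Rwz and Rzv.
(d): holds.
Valid on: (b), (d).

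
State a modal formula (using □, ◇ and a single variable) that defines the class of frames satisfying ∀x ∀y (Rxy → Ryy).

□(□p → p)

This is shift-reflexivity; the standard corresponding axiom is T□: □(□p → p).
Suppose □(□p→p) is valid. Take Rxy and set V(p)={w : Ryw}. Then at y, □p holds; since □(□p→p) at x, □p→p at y, so p at y, i.e. Ryy.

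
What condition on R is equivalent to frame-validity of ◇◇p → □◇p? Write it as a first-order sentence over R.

∀x ∀y ∀z ((xR²y ∧ xRz) → ∃w (y = w ∧ zRw))

This is a Sahlqvist (Geach-type) schema ◇^2□^0p → □^1◇^1p.
First-order correspondent: ∀x ∀y ∀z ((xR²y ∧ xRz) → ∃w (y = w ∧ zRw)).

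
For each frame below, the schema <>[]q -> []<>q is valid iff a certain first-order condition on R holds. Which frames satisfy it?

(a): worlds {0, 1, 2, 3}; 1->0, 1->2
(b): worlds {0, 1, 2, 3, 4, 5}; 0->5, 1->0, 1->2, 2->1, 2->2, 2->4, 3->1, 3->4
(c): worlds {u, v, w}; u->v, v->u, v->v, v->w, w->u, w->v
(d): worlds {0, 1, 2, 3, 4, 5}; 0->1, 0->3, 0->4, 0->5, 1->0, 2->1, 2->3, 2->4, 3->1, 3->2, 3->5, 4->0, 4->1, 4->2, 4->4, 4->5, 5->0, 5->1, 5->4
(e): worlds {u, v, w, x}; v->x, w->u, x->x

(c)

This is the axiom for convergence; its first-order frame correspondent is forall x forall y forall z (Rxy & Rxz -> exists w (Ryw & Rzw)).
(a): fails — R12 and R12 but 2 and 2 have no common successor.
(b): fails — R05 and R05 but 5 and 5 have no common successor.
(c): holds.
(d): fails — R01 and R03 but 1 and 3 have no common successor.
(e): fails — Rwu and Rwu but u and u have no common successor.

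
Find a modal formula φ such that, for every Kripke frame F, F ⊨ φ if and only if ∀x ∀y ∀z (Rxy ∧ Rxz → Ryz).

A defining formula is ◇r → □◇r (the 5 axiom).
Suppose ◇r→□◇r is valid. Take Rxy, Rxz and set V(r)={y}. Then ◇r at x, so □◇r at x, so ◇r at z, so some w with Rzw has r; w=y, i.e. Rzy. By symmetry of the argument, Ryz.

◇r → □◇r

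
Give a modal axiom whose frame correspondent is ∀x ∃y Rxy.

□q → ◇q

A defining formula is □q → ◇q (the D axiom).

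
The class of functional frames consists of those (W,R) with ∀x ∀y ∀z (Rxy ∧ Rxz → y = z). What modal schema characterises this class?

◇p → □p

A defining formula is ◇p → □p (the CD axiom).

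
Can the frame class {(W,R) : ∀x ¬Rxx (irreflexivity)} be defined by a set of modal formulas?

No — not modally definable

If a class were modally definable it would be closed under surjective bounded morphisms (Goldblatt–Thomason).
The 3-cycle (worlds s,t,u with s→t→u→s) is irreflexive, and the map sending every world to a single reflexive point • is a surjective bounded morphism (forth: every edge maps to (•,•); back: every world has a successor). So any modal formula valid on the 3-cycle is also valid on the reflexive point, which is not irreflexive.
So the class is not modally definable.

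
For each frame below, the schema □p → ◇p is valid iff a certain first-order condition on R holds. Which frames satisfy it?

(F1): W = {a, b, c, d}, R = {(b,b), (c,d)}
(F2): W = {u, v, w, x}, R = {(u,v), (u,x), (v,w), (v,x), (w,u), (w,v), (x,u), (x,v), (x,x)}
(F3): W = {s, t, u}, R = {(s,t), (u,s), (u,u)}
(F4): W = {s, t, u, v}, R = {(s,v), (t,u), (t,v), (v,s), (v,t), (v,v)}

The schema corresponds to seriality: ∀x ∃y Rxy.
(F1): fails — world a has no successor.
(F2): ✓.
(F3): fails — world t has no successor.
(F4): fails — world u has no successor.

(F2)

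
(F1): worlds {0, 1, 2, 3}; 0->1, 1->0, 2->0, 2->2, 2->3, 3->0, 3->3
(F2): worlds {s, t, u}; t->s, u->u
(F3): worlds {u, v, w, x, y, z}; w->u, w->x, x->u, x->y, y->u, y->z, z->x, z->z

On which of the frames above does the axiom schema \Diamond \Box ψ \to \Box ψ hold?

This is the axiom for the Euclidean property; its first-order frame correspondent is \forall x \forall y \forall z (Rxy \wedge Rxz \to Ryz).
(F1): fails — R01 and R01 but not R11.
(F2): fails — Rts and Rts but not Rss.
(F3): fails — Rwu and Rwu but not Ruu.

none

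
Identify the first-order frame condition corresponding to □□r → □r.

Suppose □□r→□r is valid. Take Rxy and set V(r)={w : xR²w}. Then □□r at x, so □r at x, so r at y, i.e. ∃z(Rxz∧Rzy).

density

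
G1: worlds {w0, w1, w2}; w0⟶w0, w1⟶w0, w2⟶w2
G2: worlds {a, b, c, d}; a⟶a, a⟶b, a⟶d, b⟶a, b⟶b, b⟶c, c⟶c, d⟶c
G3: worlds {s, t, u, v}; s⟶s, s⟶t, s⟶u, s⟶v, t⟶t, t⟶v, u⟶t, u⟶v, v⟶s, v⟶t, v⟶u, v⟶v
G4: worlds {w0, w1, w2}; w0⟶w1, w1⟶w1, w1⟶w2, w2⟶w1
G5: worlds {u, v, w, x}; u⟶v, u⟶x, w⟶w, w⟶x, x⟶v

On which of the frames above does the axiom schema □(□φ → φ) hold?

G1

The schema corresponds to shift-reflexivity: ∀x ∀y (Rxy → Ryy).
G1: satisfies the condition.
G2: fails — Rad but not Rdd.
G3: fails — Rvu but not Ruu.
G4: fails — Rw1w2 but not Rw2w2.
G5: fails — Ruv but not Rvv.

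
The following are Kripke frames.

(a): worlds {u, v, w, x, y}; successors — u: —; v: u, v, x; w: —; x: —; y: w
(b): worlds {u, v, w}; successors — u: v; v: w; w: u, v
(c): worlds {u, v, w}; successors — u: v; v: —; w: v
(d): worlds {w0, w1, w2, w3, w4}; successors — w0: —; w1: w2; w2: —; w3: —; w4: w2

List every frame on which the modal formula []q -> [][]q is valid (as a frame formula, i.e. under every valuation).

(a), (c), (d)

The schema corresponds to transitivity: forall x forall y forall z (Rxy & Ryz -> Rxz).
(a): condition met.
(b): fails — Ruv and Rvw but not Ruw.
(c): condition met.
(d): condition met.
Valid on: (a), (c), (d).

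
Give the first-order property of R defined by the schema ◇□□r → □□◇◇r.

This is a Sahlqvist (Geach-type) schema ◇^1□^2r → □^2◇^2r.
Minimal-valuation argument: fix x; take any y with xR^1y and any z with xR^2z. Set V(r) to the set of worlds R-reachable from y in exactly 2 steps. Then □^2r holds at y, so the antecedent holds at x; validity forces ◇^2r at z, giving a w with zR^2w and yR^2w.
First-order correspondent: ∀x ∀y ∀z ((xRy ∧ xR²z) → ∃w (yR²w ∧ zR²w)).

∀x ∀y ∀z ((xRy ∧ xR²z) → ∃w (yR²w ∧ zR²w))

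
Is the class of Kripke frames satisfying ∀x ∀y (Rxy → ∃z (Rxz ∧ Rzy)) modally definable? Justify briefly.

Yes, by □□p → □p

This is a Sahlqvist condition; the C4 axiom □□p → □p defines it.
Suppose □□p→□p is valid. Take Rxy and set V(p)={w : xR²w}. Then □□p at x, so □p at x, so p at y, i.e. ∃z(Rxz∧Rzy).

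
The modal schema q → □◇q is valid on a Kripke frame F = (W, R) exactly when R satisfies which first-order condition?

This is the B axiom.
It corresponds to symmetry: ∀x ∀y (Rxy → Ryx).

Symmetry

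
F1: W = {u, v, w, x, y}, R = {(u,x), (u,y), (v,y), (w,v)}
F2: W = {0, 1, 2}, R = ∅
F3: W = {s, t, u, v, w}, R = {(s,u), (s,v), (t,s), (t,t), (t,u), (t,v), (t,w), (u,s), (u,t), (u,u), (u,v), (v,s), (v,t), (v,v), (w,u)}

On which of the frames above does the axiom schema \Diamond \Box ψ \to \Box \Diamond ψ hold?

The schema corresponds to convergence: \forall x \forall y \forall z (Rxy \wedge Rxz \to \exists w (Ryw \wedge Rzw)).
F1: fails — Ruy and Ruy but y and y have no common successor.
F2: condition met.
F3: fails — Rtv and Rtw but v and w have no common successor.
Valid on: F2.

F2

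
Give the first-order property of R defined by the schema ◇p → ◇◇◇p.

∀x ∀y (xRy → ∃w (y = w ∧ xR³w))

This is a Sahlqvist (Geach-type) schema ◇^1□^0p → □^0◇^3p.
Minimal-valuation argument: fix x; take any y with xR^1y and any z with xR^0z. Set V(p) to the set of worlds R-reachable from y in exactly 0 steps. Then □^0p holds at y, so the antecedent holds at x; validity forces ◇^3p at z, giving a w with zR^3w and yR^0w.
First-order correspondent: ∀x ∀y (xRy → ∃w (y = w ∧ xR³w)).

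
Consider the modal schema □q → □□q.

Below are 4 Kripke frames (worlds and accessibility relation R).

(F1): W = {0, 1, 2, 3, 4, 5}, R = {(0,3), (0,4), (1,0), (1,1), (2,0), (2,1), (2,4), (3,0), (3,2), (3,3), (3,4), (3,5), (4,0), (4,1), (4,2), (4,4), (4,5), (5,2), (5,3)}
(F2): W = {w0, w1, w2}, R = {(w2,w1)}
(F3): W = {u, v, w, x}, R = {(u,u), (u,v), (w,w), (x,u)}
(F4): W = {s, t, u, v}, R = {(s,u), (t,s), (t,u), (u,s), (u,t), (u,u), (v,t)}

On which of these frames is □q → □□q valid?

(F2)

Frame correspondent (Sahlqvist): ∀x ∀y ∀z (Rxy ∧ Ryz → Rxz) — i.e. transitivity.
(F1): fails — R34 and R41 but not R31.
(F2): satisfies the condition.
(F3): fails — Rxu and Ruv but not Rxv.
(F4): fails — Rvt and Rts but not Rvs.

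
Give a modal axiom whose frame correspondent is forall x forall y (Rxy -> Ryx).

This is symmetry; the standard corresponding axiom is B: r → □◇r.
Suppose r→□◇r is valid. Take Rxy and set V(r)={x}. Then r at x, so □◇r at x, so ◇r at y, so some z with Ryz has r; z=x, i.e. Ryx.

r → □◇r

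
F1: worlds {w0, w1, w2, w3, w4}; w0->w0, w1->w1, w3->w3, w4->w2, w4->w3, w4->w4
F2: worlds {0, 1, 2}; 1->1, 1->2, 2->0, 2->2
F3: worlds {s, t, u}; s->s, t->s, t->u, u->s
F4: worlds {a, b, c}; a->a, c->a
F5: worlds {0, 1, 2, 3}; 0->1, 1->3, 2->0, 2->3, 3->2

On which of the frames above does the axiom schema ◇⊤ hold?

F3, F5

The schema corresponds to seriality: ∀x ∃y Rxy.
F1: fails — world w2 has no successor.
F2: fails — world 0 has no successor.
F3: condition met.
F4: fails — world b has no successor.
F5: condition met.
Valid on: F3, F5.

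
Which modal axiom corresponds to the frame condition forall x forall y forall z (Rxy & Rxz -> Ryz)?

This is the Euclidean property; the standard corresponding axiom is 5: ◇ψ → □◇ψ.
Suppose ◇ψ→□◇ψ is valid. Take Rxy, Rxz and set V(ψ)={y}. Then ◇ψ at x, so □◇ψ at x, so ◇ψ at z, so some w with Rzw has ψ; w=y, i.e. Rzy. By symmetry of the argument, Ryz.

◇ψ → □◇ψ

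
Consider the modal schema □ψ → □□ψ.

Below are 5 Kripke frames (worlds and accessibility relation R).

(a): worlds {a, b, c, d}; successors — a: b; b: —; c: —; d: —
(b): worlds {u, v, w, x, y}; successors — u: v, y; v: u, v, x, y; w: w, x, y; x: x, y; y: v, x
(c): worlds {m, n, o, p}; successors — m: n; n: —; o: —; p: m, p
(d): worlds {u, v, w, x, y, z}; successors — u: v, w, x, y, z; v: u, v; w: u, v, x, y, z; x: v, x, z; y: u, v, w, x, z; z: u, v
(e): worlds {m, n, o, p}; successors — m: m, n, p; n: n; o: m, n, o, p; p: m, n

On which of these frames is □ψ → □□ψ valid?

(a)

This is the axiom for transitivity; its first-order frame correspondent is ∀x ∀y ∀z (Rxy ∧ Ryz → Rxz).
(a): holds.
(b): fails — Ruv and Rvu but not Ruu.
(c): fails — Rpm and Rmn but not Rpn.
(d): fails — Ruv and Rvu but not Ruu.
(e): fails — Rpm and Rmp but not Rpp.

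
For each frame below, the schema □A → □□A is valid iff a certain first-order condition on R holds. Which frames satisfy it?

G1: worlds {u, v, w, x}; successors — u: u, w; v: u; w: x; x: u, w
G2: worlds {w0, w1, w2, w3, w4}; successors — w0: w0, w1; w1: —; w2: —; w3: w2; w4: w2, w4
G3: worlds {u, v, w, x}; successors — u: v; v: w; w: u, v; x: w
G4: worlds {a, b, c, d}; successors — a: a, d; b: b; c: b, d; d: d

G2, G4

This is the axiom for transitivity; its first-order frame correspondent is ∀x ∀y ∀z (Rxy ∧ Ryz → Rxz).
G1: fails — Rxw and Rwx but not Rxx.
G2: satisfies the condition.
G3: fails — Rxw and Rwu but not Rxu.
G4: satisfies the condition.
Valid on: G2, G4.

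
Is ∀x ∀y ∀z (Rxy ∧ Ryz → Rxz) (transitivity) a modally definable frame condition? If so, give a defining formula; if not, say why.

Yes — defined by □p → □□p

The condition is transitivity. A defining modal formula is □p → □□p.
Suppose □p→□□p is valid. Take Rxy, Ryz and set V(p)={w : Rxw}. Then □p at x, so □□p at x, so □p at y, so p at z, i.e. Rxz.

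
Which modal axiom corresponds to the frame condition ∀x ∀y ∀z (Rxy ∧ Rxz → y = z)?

◇r → □r

This is partial functionality; the standard corresponding axiom is CD: ◇r → □r.
Suppose ◇r→□r is valid. Take Rxy, Rxz and set V(r)={y}. Then ◇r at x, so □r at x, so r at z, i.e. z=y.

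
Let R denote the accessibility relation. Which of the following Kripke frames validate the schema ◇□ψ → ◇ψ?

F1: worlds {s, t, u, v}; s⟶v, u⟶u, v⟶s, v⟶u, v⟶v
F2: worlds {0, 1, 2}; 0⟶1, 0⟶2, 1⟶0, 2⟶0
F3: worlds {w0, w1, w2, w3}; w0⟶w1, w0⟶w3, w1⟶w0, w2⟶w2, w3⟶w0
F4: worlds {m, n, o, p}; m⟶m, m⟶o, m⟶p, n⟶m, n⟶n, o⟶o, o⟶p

The schema corresponds to a generalized confluence (Geach) condition: ∀x ∀y (xRy → ∃w (yRw ∧ xRw)).
F1: satisfies the condition.
F2: fails — 0R1 but no w with 1Rw and 0Rw.
F3: fails — w0Rw1 but no w with w1Rw and w0Rw.
F4: fails — mRp but no w with pRw and mRw.
Valid on: F1.

F1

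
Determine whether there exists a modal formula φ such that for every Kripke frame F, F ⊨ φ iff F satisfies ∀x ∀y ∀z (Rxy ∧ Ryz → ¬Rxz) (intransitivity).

No

If a class were modally definable it would be closed under surjective bounded morphisms (Goldblatt–Thomason).
The 5-cycle (worlds w0,w1,w2,w3,w4 with w0→w1→w2→w3→w4→w0) is intransitive. Mapping every world to a single reflexive point • is a surjective bounded morphism; the reflexive point is not intransitive (R••∧R•• but R••).
Hence intransitivity is not modally definable.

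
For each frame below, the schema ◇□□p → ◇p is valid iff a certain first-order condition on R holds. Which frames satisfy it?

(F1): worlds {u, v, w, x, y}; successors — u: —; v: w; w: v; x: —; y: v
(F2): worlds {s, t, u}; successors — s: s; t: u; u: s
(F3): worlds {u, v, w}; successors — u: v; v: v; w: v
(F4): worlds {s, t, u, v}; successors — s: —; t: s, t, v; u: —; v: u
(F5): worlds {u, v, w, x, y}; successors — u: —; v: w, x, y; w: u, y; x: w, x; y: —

This is the axiom for a generalized confluence (Geach) condition; its first-order frame correspondent is ∀x ∀y (xRy → ∃w (yR²w ∧ xRw)).
(F1): ✓.
(F2): fails — tRu but no w with uR²w and tRw.
(F3): ✓.
(F4): fails — tRs but no w with sR²w and tRw.
(F5): fails — vRw but no t with wR²t and vRt.

(F1), (F3)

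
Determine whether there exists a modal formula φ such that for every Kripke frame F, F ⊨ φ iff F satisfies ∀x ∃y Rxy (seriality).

Yes, by □q → ◇q

This is a Sahlqvist condition; the D axiom □q → ◇q defines it.
Suppose □q→◇q is valid. At any x set V(q)=W. Then □q at x, so ◇q at x, so x has a successor.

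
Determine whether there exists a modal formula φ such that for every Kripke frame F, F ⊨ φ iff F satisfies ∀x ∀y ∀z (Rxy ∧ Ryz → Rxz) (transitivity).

Definable; □r → □□r defines it

The condition is transitivity. A defining modal formula is □r → □□r.
Suppose □r→□□r is valid. Take Rxy, Ryz and set V(r)={w : Rxw}. Then □r at x, so □□r at x, so □r at y, so r at z, i.e. Rxz.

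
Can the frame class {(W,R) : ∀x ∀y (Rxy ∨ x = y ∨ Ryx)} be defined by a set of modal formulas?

Modal frame validity is preserved under disjoint unions.
Take 2 disjoint single-world reflexive frames: each is trivially connected, but their disjoint union has 2 worlds with no edge between distinct components, so it is not connected.
So the class is not modally definable.

Not modally definable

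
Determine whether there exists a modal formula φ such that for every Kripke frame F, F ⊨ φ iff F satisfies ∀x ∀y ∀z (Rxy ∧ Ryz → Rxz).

Definable; □r → □□r defines it

This is a Sahlqvist condition; the 4 axiom □r → □□r defines it.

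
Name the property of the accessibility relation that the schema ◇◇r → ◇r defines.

This is a form of the 4 axiom.
Its frame correspondent is transitivity — ∀x ∀y ∀z (Rxy ∧ Ryz → Rxz).

transitivity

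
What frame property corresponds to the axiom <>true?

seriality

◇⊤ holds at w iff w has a successor, so frame-validity of ◇⊤ is exactly seriality. Equivalently via □r → ◇r:
Suppose □r→◇r is valid. At any x set V(r)=W. Then □r at x, so ◇r at x, so x has a successor.
Conversely, any frame satisfying forall x exists y Rxy validates the schema.
Frame condition: forall x exists y Rxy.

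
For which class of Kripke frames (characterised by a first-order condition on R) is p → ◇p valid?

Replacing p by ¬p and contraposing gives the equivalent schema □p → p.
Suppose □p→p is valid. At any x set V(p)={w : Rxw}. Then □p holds at x, so p holds at x, i.e. Rxx.
Conversely, any frame satisfying ∀x Rxx validates the schema.
Frame condition: ∀x Rxx.

reflexivity: ∀x Rxx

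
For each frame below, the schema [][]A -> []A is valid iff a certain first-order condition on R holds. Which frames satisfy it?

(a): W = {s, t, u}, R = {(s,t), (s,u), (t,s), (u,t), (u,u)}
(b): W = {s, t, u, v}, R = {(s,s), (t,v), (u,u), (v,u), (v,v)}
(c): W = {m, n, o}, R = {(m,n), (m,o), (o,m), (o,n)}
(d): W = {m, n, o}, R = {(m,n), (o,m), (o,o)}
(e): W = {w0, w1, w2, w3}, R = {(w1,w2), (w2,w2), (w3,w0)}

This is the axiom for density; its first-order frame correspondent is forall x forall y (Rxy -> exists z (Rxz & Rzy)).
(a): fails — Rts but no z with Rtz and Rzs.
(b): ✓.
(c): fails — Rom but no z with Roz and Rzm.
(d): fails — Rmn but no z with Rmz and Rzn.
(e): fails — Rw3w0 but no z with Rw3z and Rzw0.

(b)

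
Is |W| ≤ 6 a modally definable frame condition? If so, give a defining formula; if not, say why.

Not definable by any modal formula

If a class were modally definable it would be closed under disjoint unions (Goldblatt–Thomason).
Any modal formula valid on each of 7 disjoint one-world frames is valid on their disjoint union (validity is preserved under disjoint unions). Each one-world frame has |W|=1≤6, but the union has |W|=7.
Hence having at most 6 worlds is not modally definable.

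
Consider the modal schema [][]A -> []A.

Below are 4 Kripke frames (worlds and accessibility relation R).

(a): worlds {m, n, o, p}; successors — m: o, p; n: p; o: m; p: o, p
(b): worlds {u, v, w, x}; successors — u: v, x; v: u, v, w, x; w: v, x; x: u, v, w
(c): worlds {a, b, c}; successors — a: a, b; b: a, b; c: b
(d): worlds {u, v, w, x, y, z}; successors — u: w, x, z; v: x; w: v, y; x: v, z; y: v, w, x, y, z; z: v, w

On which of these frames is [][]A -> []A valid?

(b), (c)

This is the axiom for density; its first-order frame correspondent is forall x forall y (Rxy -> exists z (Rxz & Rzy)).
(a): fails — Rom but no z with Roz and Rzm.
(b): satisfies the condition.
(c): satisfies the condition.
(d): fails — Rvx but no t with Rvt and Rtx.
Valid on: (b), (c).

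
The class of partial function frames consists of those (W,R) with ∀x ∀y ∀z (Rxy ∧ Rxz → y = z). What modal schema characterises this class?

◇p → □p

This is partial functionality; the standard corresponding axiom is CD: ◇p → □p.
Suppose ◇p→□p is valid. Take Rxy, Rxz and set V(p)={y}. Then ◇p at x, so □p at x, so p at z, i.e. z=y.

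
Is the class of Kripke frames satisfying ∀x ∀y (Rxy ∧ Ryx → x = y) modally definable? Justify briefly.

Not modally definable

If a class were modally definable it would be closed under surjective bounded morphisms (Goldblatt–Thomason).
The 4-cycle (worlds s,t,u,v with s→t→u→v→s) is antisymmetric. Sending even-indexed worlds to • and odd-indexed worlds to ∘ is a surjective bounded morphism onto the two-world frame with •↔∘, which is not antisymmetric.
So no modal formula (or set of formulas) defines exactly the antisymmetric frames.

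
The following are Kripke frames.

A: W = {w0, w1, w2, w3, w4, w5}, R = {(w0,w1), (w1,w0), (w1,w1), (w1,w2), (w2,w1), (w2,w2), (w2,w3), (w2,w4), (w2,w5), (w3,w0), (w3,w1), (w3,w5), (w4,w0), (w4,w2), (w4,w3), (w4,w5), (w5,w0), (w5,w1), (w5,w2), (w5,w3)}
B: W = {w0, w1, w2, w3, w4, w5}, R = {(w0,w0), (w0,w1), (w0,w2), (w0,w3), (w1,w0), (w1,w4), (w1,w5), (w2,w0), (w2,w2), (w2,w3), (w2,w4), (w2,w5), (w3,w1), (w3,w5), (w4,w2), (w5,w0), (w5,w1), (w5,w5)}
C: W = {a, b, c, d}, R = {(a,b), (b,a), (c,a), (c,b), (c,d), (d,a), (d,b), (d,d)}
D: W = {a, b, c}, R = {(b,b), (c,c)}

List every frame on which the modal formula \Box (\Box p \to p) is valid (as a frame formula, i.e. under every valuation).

D

The schema corresponds to shift-reflexivity: \forall x \forall y (Rxy \to Ryy).
A: fails — Rw4w3 but not Rw3w3.
B: fails — Rw2w4 but not Rw4w4.
C: fails — Rab but not Rbb.
D: condition met.
Valid on: D.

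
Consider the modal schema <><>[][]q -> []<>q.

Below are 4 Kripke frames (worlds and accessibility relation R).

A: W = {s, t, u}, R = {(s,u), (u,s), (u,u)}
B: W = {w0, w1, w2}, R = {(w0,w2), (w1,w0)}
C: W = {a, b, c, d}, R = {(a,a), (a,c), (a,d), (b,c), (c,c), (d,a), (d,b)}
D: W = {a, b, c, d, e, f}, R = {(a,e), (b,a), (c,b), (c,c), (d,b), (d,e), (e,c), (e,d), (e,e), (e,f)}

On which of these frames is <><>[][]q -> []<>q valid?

The schema corresponds to a generalized confluence (Geach) condition: forall x forall y forall z ((x R^2 y & xRz) -> exists w (y R^2 w & zRw)).
A: condition met.
B: fails — w1R²w2, w1Rw0 but no w with w2R²w and w0Rw.
C: fails — aR²b, aRd but no w with bR²w and dRw.
D: fails — aR²f, aRe but no w with fR²w and eRw.

A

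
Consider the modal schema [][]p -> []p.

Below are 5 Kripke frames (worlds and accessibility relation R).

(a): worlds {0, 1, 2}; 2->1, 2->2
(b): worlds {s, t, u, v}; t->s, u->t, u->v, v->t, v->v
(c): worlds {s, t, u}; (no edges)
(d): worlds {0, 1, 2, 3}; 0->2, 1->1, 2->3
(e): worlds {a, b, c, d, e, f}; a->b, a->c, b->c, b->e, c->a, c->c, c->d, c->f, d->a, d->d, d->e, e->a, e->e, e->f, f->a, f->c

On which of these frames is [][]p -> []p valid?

(a), (c)

This is the axiom for density; its first-order frame correspondent is forall x forall y (Rxy -> exists z (Rxz & Rzy)).
(a): ✓.
(b): fails — Rts but no z with Rtz and Rzs.
(c): ✓.
(d): fails — R23 but no z with R2z and Rz3.
(e): fails — Rab but no z with Raz and Rzb.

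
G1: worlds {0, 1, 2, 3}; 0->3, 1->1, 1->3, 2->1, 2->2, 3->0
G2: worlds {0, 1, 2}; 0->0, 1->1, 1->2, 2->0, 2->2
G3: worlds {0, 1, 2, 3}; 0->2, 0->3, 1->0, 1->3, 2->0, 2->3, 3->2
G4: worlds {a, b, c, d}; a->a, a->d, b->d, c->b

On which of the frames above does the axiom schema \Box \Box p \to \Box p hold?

G2

The schema corresponds to density: \forall x \forall y (Rxy \to \exists z (Rxz \wedge Rzy)).
G1: fails — R03 but no z with R0z and Rz3.
G2: satisfies the condition.
G3: fails — R10 but no z with R1z and Rz0.
G4: fails — Rcb but no z with Rcz and Rzb.
Valid on: G2.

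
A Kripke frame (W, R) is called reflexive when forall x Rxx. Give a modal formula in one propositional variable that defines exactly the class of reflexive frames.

The condition is reflexivity. The T schema □r → r defines it.
Suppose □r→r is valid. At any x set V(r)={w : Rxw}. Then □r holds at x, so r holds at x, i.e. Rxx.

□r → r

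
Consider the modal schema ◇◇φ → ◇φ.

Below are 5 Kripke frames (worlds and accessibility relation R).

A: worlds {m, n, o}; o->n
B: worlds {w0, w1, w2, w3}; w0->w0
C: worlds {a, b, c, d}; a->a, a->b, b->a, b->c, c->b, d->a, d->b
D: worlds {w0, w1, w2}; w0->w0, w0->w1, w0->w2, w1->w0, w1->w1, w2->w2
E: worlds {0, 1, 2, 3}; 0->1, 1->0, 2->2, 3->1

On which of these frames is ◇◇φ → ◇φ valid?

Frame correspondent (Sahlqvist): ∀x ∀y ∀z (Rxy ∧ Ryz → Rxz) — i.e. transitivity.
A: satisfies the condition.
B: satisfies the condition.
C: fails — Rbc and Rcb but not Rbb.
D: fails — Rw1w0 and Rw0w2 but not Rw1w2.
E: fails — R01 and R10 but not R00.

A, B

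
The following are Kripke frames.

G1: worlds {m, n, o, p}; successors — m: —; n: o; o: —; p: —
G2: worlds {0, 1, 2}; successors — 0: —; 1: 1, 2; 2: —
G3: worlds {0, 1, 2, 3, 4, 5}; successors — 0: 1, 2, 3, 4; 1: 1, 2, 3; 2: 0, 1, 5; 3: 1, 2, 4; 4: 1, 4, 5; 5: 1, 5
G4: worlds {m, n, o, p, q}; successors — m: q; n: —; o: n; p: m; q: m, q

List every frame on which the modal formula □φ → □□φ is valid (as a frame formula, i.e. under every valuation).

The schema corresponds to transitivity: ∀x ∀y ∀z (Rxy ∧ Ryz → Rxz).
G1: ✓.
G2: ✓.
G3: fails — R34 and R45 but not R35.
G4: fails — Rpm and Rmq but not Rpq.
Valid on: G1, G2.

G1, G2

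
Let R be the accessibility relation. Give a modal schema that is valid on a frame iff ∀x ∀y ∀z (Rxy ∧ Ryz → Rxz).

□ψ → □□ψ

This is transitivity; the standard corresponding axiom is 4: □ψ → □□ψ.
Suppose □ψ→□□ψ is valid. Take Rxy, Ryz and set V(ψ)={w : Rxw}. Then □ψ at x, so □□ψ at x, so □ψ at y, so ψ at z, i.e. Rxz.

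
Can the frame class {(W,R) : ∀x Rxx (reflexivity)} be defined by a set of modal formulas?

Yes, by □p → p

This is a Sahlqvist condition; the T axiom □p → p defines it.
Suppose □p→p is valid. At any x set V(p)={w : Rxw}. Then □p holds at x, so p holds at x, i.e. Rxx.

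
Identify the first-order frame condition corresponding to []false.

emptiness of R: forall x forall y ~Rxy

This schema is the Ver axiom.
It corresponds to emptiness of R: forall x forall y ~Rxy.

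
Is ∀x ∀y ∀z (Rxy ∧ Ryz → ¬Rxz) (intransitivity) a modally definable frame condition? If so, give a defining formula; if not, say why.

No

Modal frame validity is preserved under surjective bounded morphisms.
The 7-cycle (worlds w0,w1,w2,w3,w4,w5,w6 with w0→w1→w2→w3→w4→w5→w6→w0) is intransitive. Mapping every world to a single reflexive point • is a surjective bounded morphism; the reflexive point is not intransitive (R••∧R•• but R••).
So no modal formula (or set of formulas) defines exactly the intransitive frames.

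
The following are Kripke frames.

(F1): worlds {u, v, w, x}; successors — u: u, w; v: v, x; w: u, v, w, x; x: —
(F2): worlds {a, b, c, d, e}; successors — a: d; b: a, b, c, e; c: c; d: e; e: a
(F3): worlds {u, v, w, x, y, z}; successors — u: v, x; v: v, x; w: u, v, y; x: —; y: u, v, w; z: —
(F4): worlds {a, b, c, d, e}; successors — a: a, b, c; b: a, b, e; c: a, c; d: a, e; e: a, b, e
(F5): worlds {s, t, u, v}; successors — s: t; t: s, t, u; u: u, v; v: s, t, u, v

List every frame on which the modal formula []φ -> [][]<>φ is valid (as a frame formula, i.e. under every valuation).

Frame correspondent (Sahlqvist): forall x forall z (x R^2 z -> exists w (xRw & zRw)) — i.e. a generalized confluence (Geach) condition.
(F1): fails — uR²v but no t with uRt and vRt.
(F2): fails — aR²e but no w with aRw and eRw.
(F3): fails — uR²x but no t with uRt and xRt.
(F4): satisfies the condition.
(F5): fails — sR²u but no w with sRw and uRw.

(F4)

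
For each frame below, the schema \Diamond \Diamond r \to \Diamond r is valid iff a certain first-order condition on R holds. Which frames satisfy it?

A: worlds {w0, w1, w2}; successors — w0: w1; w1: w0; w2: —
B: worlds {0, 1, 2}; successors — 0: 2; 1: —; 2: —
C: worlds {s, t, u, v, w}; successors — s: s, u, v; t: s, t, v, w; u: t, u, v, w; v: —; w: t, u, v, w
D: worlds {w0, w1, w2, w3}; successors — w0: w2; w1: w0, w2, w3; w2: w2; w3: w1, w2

Frame correspondent (Sahlqvist): \forall x \forall y \forall z (Rxy \wedge Ryz \to Rxz) — i.e. transitivity.
A: fails — Rw0w1 and Rw1w0 but not Rw0w0.
B: ✓.
C: fails — Rwt and Rts but not Rws.
D: fails — Rw3w1 and Rw1w0 but not Rw3w0.
Valid on: B.

B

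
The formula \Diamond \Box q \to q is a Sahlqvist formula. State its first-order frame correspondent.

symmetry: \forall x \forall y (Rxy \to Ryx)

This is frame-equivalent to q → □◇q (substitute ¬q for q and contrapose).
Suppose q→□◇q is valid. Take Rxy and set V(q)={x}. Then q at x, so □◇q at x, so ◇q at y, so some z with Ryz has q; z=x, i.e. Ryx.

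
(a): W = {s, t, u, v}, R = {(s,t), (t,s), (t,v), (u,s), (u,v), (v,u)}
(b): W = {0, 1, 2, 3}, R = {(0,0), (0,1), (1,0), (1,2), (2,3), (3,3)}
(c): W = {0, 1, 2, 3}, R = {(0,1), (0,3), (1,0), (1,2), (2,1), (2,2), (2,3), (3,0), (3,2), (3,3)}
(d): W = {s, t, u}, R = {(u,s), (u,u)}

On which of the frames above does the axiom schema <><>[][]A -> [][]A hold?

The schema corresponds to a generalized confluence (Geach) condition: forall x forall y forall z ((x R^2 y & x R^2 z) -> exists w (y R^2 w & z = w)).
(a): holds.
(b): fails — 0R²1, 0R²2 but no w with 1R²w and 2=w.
(c): fails — 2R²0, 2R²1 but no w with 0R²w and 1=w.
(d): fails — uR²s, uR²s but no w with sR²w and s=w.

(a)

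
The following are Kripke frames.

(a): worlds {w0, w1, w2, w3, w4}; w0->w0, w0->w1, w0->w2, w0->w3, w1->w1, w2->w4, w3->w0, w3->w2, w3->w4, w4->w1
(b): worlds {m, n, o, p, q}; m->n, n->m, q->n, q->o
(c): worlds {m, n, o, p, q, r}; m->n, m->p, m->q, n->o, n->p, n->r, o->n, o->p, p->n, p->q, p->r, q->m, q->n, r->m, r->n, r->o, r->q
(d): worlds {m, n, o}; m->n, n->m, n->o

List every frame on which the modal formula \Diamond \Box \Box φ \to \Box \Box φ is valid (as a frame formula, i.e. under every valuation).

Frame correspondent (Sahlqvist): \forall x \forall y \forall z ((xRy \wedge x R^2 z) \to \exists w (y R^2 w \wedge z = w)) — i.e. a generalized confluence (Geach) condition.
(a): fails — w0Rw1, w0R²w0 but no w with w1R²w and w0=w.
(b): fails — mRn, mR²m but no w with nR²w and m=w.
(c): fails — mRq, mR²m but no w with qR²w and m=w.
(d): fails — mRn, mR²m but no w with nR²w and m=w.

none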